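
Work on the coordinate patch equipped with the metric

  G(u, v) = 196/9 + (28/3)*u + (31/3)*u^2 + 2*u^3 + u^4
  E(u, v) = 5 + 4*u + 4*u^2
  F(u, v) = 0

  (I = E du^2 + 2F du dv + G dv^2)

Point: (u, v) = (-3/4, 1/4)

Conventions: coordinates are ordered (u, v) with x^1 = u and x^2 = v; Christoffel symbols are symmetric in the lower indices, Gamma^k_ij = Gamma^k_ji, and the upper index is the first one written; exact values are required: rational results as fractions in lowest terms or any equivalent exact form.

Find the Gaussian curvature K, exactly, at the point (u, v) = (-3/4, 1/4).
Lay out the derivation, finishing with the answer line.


E = 17/4, F = 0, G = 46225/2304, EG - F^2 = 785825/9216 at the point
E_u = -2, E_v = 0, F_u = 0, F_v = 0, G_u = -215/48, G_v = 0
E_vv = 0, F_uv = 0, G_uu = 221/12
The intrinsic route: Brioschi's K = (det M1 - det M2)/(EG - F^2)^2.
M1 = [[-E_vv/2 + F_uv - G_uu/2, E_u/2, F_u - E_v/2], [F_v - G_u/2, E, F], [G_v/2, F, G]] = [[-221/24, -1, 0], [215/96, 17/4, 0], [0, 0, 46225/2304]]; det M1 = -81864475/110592
M2 = [[0, E_v/2, G_u/2], [E_v/2, E, F], [G_u/2, F, G]] = [[0, 0, -215/96], [0, 17/4, 0], [-215/96, 0, 46225/2304]]; det M2 = -785825/36864
det M1 - det M2 = -9938375/13824; K = -9938375/13824 / (785825/9216)^2 = -6144/62135

Answer: K = -6144/62135


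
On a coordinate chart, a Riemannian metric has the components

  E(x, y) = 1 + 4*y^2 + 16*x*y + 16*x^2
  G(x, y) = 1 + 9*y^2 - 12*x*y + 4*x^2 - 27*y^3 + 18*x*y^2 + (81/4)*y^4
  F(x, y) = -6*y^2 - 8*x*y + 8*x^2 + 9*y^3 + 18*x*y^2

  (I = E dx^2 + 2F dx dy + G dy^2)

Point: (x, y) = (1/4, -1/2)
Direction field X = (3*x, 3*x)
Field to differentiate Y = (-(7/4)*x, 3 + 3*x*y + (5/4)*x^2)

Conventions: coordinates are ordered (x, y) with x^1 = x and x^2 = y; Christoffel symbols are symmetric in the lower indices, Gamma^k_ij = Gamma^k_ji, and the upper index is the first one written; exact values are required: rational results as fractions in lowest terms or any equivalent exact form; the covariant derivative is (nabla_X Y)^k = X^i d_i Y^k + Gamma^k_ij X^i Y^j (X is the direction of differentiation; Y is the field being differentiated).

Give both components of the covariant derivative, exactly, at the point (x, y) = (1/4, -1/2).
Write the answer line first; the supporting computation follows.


Answer: (nabla_X Y)^x = -21/16, (nabla_X Y)^y = -172059/44096

E = 1, F = 0, G = 689/64 at the point
E_x = 0, E_y = 0, F_x = 25/2, F_y = 25/4, G_x = 25/2, G_y = -375/8
EG - F^2 = 689/64;  g^inv = (64/689) * [[689/64, 0], [0, 1]]
first-kind symbols [ij,l] = (1/2)(d_i g_jl + d_j g_il - d_l g_ij): [xx,x] = E_x/2 = 0, [xx,y] = F_x - E_y/2 = 25/2, [xy,x] = E_y/2 = 0, [xy,y] = G_x/2 = 25/4, [yy,x] = F_y - G_x/2 = 0, [yy,y] = G_y/2 = -375/16
Gamma^x_ij = (G*[ij,x] - F*[ij,y])/(EG - F^2), Gamma^y_ij = (E*[ij,y] - F*[ij,x])/(EG - F^2)
Gamma_xxx = 0, Gamma_xxy = 0, Gamma_xyy = 0, Gamma_yxx = 800/689, Gamma_yxy = 400/689, Gamma_yyy = -1500/689
X = (3/4, 3/4), Y = (-7/16, 173/64) at the point


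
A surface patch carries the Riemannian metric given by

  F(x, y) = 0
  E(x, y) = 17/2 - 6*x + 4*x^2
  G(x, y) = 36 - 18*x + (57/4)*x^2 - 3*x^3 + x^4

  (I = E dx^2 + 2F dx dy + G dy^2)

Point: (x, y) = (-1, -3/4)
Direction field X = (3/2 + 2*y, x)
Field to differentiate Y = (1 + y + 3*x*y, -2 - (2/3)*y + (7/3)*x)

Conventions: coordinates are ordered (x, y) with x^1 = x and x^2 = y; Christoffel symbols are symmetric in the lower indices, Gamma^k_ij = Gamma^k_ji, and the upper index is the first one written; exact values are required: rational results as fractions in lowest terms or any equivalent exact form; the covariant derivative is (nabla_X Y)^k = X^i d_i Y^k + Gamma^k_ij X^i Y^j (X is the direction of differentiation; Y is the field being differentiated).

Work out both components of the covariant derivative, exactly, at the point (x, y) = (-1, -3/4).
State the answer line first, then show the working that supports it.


Answer: (nabla_X Y)^x = 3625/444, (nabla_X Y)^y = 173/102

E = 37/2, F = 0, G = 289/4 at the point
E_x = -14, E_y = 0, F_x = 0, F_y = 0, G_x = -119/2, G_y = 0
EG - F^2 = 10693/8;  g^inv = (8/10693) * [[289/4, 0], [0, 37/2]]
first-kind symbols [ij,l] = (1/2)(d_i g_jl + d_j g_il - d_l g_ij): [xx,x] = E_x/2 = -7, [xx,y] = F_x - E_y/2 = 0, [xy,x] = E_y/2 = 0, [xy,y] = G_x/2 = -119/4, [yy,x] = F_y - G_x/2 = 119/4, [yy,y] = G_y/2 = 0
Gamma^x_ij = (G*[ij,x] - F*[ij,y])/(EG - F^2), Gamma^y_ij = (E*[ij,y] - F*[ij,x])/(EG - F^2)
Gamma_xxx = -14/37, Gamma_xxy = 0, Gamma_xyy = 119/74, Gamma_yxx = 0, Gamma_yxy = -7/17, Gamma_yyy = 0
X = (0, -1), Y = (5/2, -23/6) at the point


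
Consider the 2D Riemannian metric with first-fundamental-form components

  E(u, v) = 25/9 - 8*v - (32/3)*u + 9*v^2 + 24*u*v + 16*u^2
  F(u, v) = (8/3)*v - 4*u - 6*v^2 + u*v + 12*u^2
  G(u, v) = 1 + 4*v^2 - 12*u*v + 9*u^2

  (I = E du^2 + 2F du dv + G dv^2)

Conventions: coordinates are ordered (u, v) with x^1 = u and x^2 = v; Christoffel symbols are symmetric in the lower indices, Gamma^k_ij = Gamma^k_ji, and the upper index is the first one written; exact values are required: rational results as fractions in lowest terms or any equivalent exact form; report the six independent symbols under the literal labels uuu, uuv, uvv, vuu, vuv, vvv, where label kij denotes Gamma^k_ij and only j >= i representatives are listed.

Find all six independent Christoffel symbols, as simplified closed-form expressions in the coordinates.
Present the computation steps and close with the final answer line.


E = 25/9 - 8*v - (32/3)*u + 9*v^2 + 24*u*v + 16*u^2; F = (8/3)*v - 4*u - 6*v^2 + u*v + 12*u^2; G = 1 + 4*v^2 - 12*u*v + 9*u^2
Gamma^k_ij = (1/2) g^{kl} (d_i g_jl + d_j g_il - d_l g_ij), with g^inv = (1/(EG-F^2)) [[G, -F], [-F, E]]
first partials: E_u = -32/3 + 24*v + 32*u, E_v = -8 + 18*v + 24*u, F_u = -4 + v + 24*u, F_v = 8/3 - 12*v + u, G_u = -12*v + 18*u, G_v = 8*v - 12*u
D = EG - F^2 = 25/9 - 8*v - (32/3)*u + 13*v^2 + 12*u*v + 25*u^2
expanded: Gamma^u_uu = (G E_u - 2F F_u + F E_v)/(2D), Gamma^u_uv = (G E_v - F G_u)/(2D), Gamma^u_vv = (2G F_v - G G_u - F G_v)/(2D), Gamma^v_uu = (2E F_u - E E_v - F E_u)/(2D), Gamma^v_uv = (E G_u - F E_v)/(2D), Gamma^v_vv = (E G_v - 2F F_v + F G_u)/(2D); substitute and cancel common factors

Answer: Gamma_uuu = (144*u + 108*v - 48)/(225*u^2 + 108*u*v - 96*u + 117*v^2 - 72*v + 25), Gamma_uuv = (108*u + 81*v - 36)/(225*u^2 + 108*u*v - 96*u + 117*v^2 - 72*v + 25), Gamma_uvv = (-72*u - 54*v + 24)/(225*u^2 + 108*u*v - 96*u + 117*v^2 - 72*v + 25), Gamma_vuu = (108*u - 72*v)/(225*u^2 + 108*u*v - 96*u + 117*v^2 - 72*v + 25), Gamma_vuv = (81*u - 54*v)/(225*u^2 + 108*u*v - 96*u + 117*v^2 - 72*v + 25), Gamma_vvv = (-54*u + 36*v)/(225*u^2 + 108*u*v - 96*u + 117*v^2 - 72*v + 25)


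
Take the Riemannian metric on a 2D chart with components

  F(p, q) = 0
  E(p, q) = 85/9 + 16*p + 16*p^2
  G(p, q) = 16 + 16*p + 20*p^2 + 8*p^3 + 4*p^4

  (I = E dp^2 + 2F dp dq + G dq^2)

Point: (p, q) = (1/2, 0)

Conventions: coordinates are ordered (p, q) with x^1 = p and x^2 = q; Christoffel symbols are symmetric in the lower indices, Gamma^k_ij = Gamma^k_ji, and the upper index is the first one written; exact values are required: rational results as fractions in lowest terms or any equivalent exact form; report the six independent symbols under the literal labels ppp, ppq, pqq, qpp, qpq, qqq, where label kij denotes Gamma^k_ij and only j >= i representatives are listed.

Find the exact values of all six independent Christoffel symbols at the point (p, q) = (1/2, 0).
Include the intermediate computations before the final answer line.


E = 193/9, F = 0, G = 121/4 at the point
E_p = 32, E_q = 0, F_p = 0, F_q = 0, G_p = 44, G_q = 0
EG - F^2 = 23353/36;  g^inv = (36/23353) * [[121/4, 0], [0, 193/9]]
first-kind symbols [ij,l] = (1/2)(d_i g_jl + d_j g_il - d_l g_ij): [pp,p] = E_p/2 = 16, [pp,q] = F_p - E_q/2 = 0, [pq,p] = E_q/2 = 0, [pq,q] = G_p/2 = 22, [qq,p] = F_q - G_p/2 = -22, [qq,q] = G_q/2 = 0
Gamma^p_ij = (G*[ij,p] - F*[ij,q])/(EG - F^2), Gamma^q_ij = (E*[ij,q] - F*[ij,p])/(EG - F^2)

Answer: Gamma_ppp = 144/193, Gamma_ppq = 0, Gamma_pqq = -198/193, Gamma_qpp = 0, Gamma_qpq = 8/11, Gamma_qqq = 0


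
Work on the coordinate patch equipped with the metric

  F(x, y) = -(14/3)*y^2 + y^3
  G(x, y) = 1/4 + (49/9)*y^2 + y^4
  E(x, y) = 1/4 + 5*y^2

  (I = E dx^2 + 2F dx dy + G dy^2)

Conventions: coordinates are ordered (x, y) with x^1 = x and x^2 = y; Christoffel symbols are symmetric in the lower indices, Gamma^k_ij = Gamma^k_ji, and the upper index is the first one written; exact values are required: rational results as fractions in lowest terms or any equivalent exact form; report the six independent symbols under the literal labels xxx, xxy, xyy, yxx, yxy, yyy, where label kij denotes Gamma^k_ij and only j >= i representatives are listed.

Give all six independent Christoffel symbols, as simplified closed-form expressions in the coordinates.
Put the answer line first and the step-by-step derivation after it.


Answer: Gamma_xxx = (720*y^4 - 3360*y^3)/(576*y^6 + 1344*y^5 + 820*y^4 + 376*y^2 + 9), Gamma_xxy = (720*y^5 + 3920*y^3 + 180*y)/(576*y^6 + 1344*y^5 + 820*y^4 + 376*y^2 + 9), Gamma_xyy = (432*y^6 + 4704*y^4 - 10976*y^3 + 324*y^2 - 1008*y)/(1728*y^6 + 4032*y^5 + 2460*y^4 + 1128*y^2 + 27), Gamma_yxx = (-3600*y^3 - 180*y)/(576*y^6 + 1344*y^5 + 820*y^4 + 376*y^2 + 9), Gamma_yxy = (-720*y^4 + 3360*y^3)/(576*y^6 + 1344*y^5 + 820*y^4 + 376*y^2 + 9), Gamma_yyy = (1008*y^5 + 3360*y^4 - 2280*y^3 + 196*y)/(576*y^6 + 1344*y^5 + 820*y^4 + 376*y^2 + 9)

E = 1/4 + 5*y^2; F = -(14/3)*y^2 + y^3; G = 1/4 + (49/9)*y^2 + y^4
Gamma^k_ij = (1/2) g^{kl} (d_i g_jl + d_j g_il - d_l g_ij), with g^inv = (1/(EG-F^2)) [[G, -F], [-F, E]]
first partials: E_x = 0, E_y = 10*y, F_x = 0, F_y = -(28/3)*y + 3*y^2, G_x = 0, G_y = (98/9)*y + 4*y^3
D = EG - F^2 = 1/16 + (47/18)*y^2 + (205/36)*y^4 + (28/3)*y^5 + 4*y^6
expanded: Gamma^x_xx = (G E_x - 2F F_x + F E_y)/(2D), Gamma^x_xy = (G E_y - F G_x)/(2D), Gamma^x_yy = (2G F_y - G G_x - F G_y)/(2D), Gamma^y_xx = (2E F_x - E E_y - F E_x)/(2D), Gamma^y_xy = (E G_x - F E_y)/(2D), Gamma^y_yy = (E G_y - 2F F_y + F G_x)/(2D); substitute and cancel common factors


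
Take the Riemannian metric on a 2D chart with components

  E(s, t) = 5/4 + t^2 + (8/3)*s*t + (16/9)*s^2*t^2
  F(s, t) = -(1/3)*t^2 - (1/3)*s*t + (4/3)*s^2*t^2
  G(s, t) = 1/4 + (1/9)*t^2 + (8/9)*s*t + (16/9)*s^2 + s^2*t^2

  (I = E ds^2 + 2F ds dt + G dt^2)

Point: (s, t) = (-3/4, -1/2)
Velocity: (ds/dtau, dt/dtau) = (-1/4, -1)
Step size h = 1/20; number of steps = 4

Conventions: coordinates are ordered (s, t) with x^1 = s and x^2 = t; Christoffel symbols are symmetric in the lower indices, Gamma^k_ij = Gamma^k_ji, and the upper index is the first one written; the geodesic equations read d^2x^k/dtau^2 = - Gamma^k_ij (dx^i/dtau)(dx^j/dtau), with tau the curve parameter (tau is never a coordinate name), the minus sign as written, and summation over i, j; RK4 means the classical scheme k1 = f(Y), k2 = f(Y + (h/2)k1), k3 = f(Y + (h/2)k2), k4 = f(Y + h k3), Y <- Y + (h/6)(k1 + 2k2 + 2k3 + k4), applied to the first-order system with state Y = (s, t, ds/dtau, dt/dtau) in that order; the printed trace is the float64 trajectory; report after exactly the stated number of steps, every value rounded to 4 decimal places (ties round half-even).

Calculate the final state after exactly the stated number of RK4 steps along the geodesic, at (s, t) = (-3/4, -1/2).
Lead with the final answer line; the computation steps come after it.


Answer: s = -0.8020, t = -0.6847, ds/dtau = -0.2644, dt/dtau = -0.8526

f(Y) = (ds/dtau, dt/dtau, -Gamma^s_ij Y'^i Y'^j, -Gamma^t_ij Y'^i Y'^j) with the Gammas evaluated at the stage position; h = 0.050000; intermediate values shown to 6 dp
step 0: s = -0.7500, t = -0.5000, ds/dtau = -0.2500, dt/dtau = -1.0000
step 1:
  k1: at (s, t) = (-0.750000, -0.500000), (ds/dtau, dt/dtau) = (-0.250000, -1.000000); Gamma_sss = -0.356461, Gamma_sst = -0.734877, Gamma_stt = 0.570386, Gamma_tss = 0.947198, Gamma_tst = -1.003784, Gamma_ttt = -0.375773; k1 = (-0.250000, -1.000000, -0.180668, 0.818466)
  k2: at (s, t) = (-0.756250, -0.525000), (ds/dtau, dt/dtau) = (-0.254517, -0.979538); Gamma_sss = -0.369162, Gamma_sst = -0.726475, Gamma_stt = 0.552357, Gamma_tss = 0.929853, Gamma_tst = -0.993643, Gamma_ttt = -0.379966; k2 = (-0.254517, -0.979538, -0.143836, 0.799789)
  k3: at (s, t) = (-0.756363, -0.524488), (ds/dtau, dt/dtau) = (-0.253596, -0.980005); Gamma_sss = -0.368913, Gamma_sst = -0.726719, Gamma_stt = 0.552653, Gamma_tss = 0.930061, Gamma_tst = -0.993615, Gamma_ttt = -0.379894; k3 = (-0.253596, -0.980005, -0.145833, 0.798918)
  k4: at (s, t) = (-0.762680, -0.549000), (ds/dtau, dt/dtau) = (-0.257292, -0.960054); Gamma_sss = -0.380897, Gamma_sst = -0.718140, Gamma_stt = 0.535629, Gamma_tss = 0.912148, Gamma_tst = -0.983466, Gamma_ttt = -0.383867; k4 = (-0.257292, -0.960054, -0.113695, 0.779288)
  Y <- Y + (h/6)(k1 + 2k2 + 2k3 + k4): s = -0.7627, t = -0.5490, ds/dtau = -0.2573, dt/dtau = -0.9600
step 2:
  k1: at (s, t) = (-0.762696, -0.548993), (ds/dtau, dt/dtau) = (-0.257281, -0.960040); Gamma_sss = -0.380893, Gamma_sst = -0.718147, Gamma_stt = 0.535629, Gamma_tss = 0.912142, Gamma_tst = -0.983451, Gamma_ttt = -0.383867; k1 = (-0.257281, -0.960040, -0.113700, 0.779248)
  k2: at (s, t) = (-0.769128, -0.572994), (ds/dtau, dt/dtau) = (-0.260123, -0.940559); Gamma_sss = -0.392169, Gamma_sst = -0.709477, Gamma_stt = 0.519559, Gamma_tss = 0.893783, Gamma_tst = -0.973269, Gamma_ttt = -0.387621; k2 = (-0.260123, -0.940559, -0.085930, 0.758675)
  k3: at (s, t) = (-0.769199, -0.572507), (ds/dtau, dt/dtau) = (-0.259429, -0.941073); Gamma_sss = -0.391949, Gamma_sst = -0.709703, Gamma_stt = 0.519815, Gamma_tss = 0.894042, Gamma_tst = -0.973278, Gamma_ttt = -0.387559; k3 = (-0.259429, -0.941073, -0.087442, 0.758293)
  k4: at (s, t) = (-0.775667, -0.596047), (ds/dtau, dt/dtau) = (-0.261653, -0.922126); Gamma_sss = -0.402574, Gamma_sst = -0.700959, Gamma_stt = 0.504613, Gamma_tss = 0.875414, Gamma_tst = -0.963151, Gamma_ttt = -0.391105; k4 = (-0.261653, -0.922126, -0.063269, 0.737402)
  Y <- Y + (h/6)(k1 + 2k2 + 2k3 + k4): s = -0.7757, t = -0.5960, ds/dtau = -0.2616, dt/dtau = -0.9221
step 3:
  k1: at (s, t) = (-0.775680, -0.596038), (ds/dtau, dt/dtau) = (-0.261645, -0.922119); Gamma_sss = -0.402571, Gamma_sst = -0.700965, Gamma_stt = 0.504614, Gamma_tss = 0.875412, Gamma_tst = -0.963140, Gamma_ttt = -0.391105; k1 = (-0.261645, -0.922119, -0.063275, 0.737378)
  k2: at (s, t) = (-0.782221, -0.619091), (ds/dtau, dt/dtau) = (-0.263227, -0.903684); Gamma_sss = -0.412554, Gamma_sst = -0.692215, Gamma_stt = 0.490240, Gamma_tss = 0.856617, Gamma_tst = -0.953051, Gamma_ttt = -0.394444; k2 = (-0.263227, -0.903684, -0.042447, 0.716180)
  k3: at (s, t) = (-0.782260, -0.618630), (ds/dtau, dt/dtau) = (-0.262706, -0.904214); Gamma_sss = -0.412362, Gamma_sst = -0.692424, Gamma_stt = 0.490462, Gamma_tss = 0.856906, Gamma_tst = -0.953086, Gamma_ttt = -0.394391; k3 = (-0.262706, -0.904214, -0.043584, 0.716114)
  k4: at (s, t) = (-0.788815, -0.641249), (ds/dtau, dt/dtau) = (-0.263824, -0.886313); Gamma_sss = -0.421759, Gamma_sst = -0.683675, Gamma_stt = 0.476842, Gamma_tss = 0.838059, Gamma_tst = -0.943099, Gamma_ttt = -0.397537; k4 = (-0.263824, -0.886313, -0.025499, 0.695005)
  Y <- Y + (h/6)(k1 + 2k2 + 2k3 + k4): s = -0.7888, t = -0.6412, ds/dtau = -0.2638, dt/dtau = -0.8863
step 4:
  k1: at (s, t) = (-0.788824, -0.641240), (ds/dtau, dt/dtau) = (-0.263819, -0.886311); Gamma_sss = -0.421756, Gamma_sst = -0.683680, Gamma_stt = 0.476843, Gamma_tss = 0.838060, Gamma_tst = -0.943091, Gamma_ttt = -0.397536; k1 = (-0.263819, -0.886311, -0.025505, 0.694991)
  k2: at (s, t) = (-0.795420, -0.663398), (ds/dtau, dt/dtau) = (-0.264456, -0.868936); Gamma_sss = -0.430574, Gamma_sst = -0.674985, Gamma_stt = 0.463945, Gamma_tss = 0.819245, Gamma_tst = -0.933194, Gamma_ttt = -0.400491; k2 = (-0.264456, -0.868936, -0.009971, 0.673982)
  k3: at (s, t) = (-0.795436, -0.662963), (ds/dtau, dt/dtau) = (-0.264068, -0.869461); Gamma_sss = -0.430407, Gamma_sst = -0.675180, Gamma_stt = 0.464138, Gamma_tss = 0.819547, Gamma_tst = -0.933247, Gamma_ttt = -0.400445; k3 = (-0.264068, -0.869461, -0.010819, 0.674114)
  k4: at (s, t) = (-0.802027, -0.684713), (ds/dtau, dt/dtau) = (-0.264360, -0.852605); Gamma_sss = -0.438699, Gamma_sst = -0.666540, Gamma_stt = 0.451897, Gamma_tss = 0.800834, Gamma_tst = -0.923484, Gamma_ttt = -0.403220; k4 = (-0.264360, -0.852605, 0.002628, 0.653444)
  Y <- Y + (h/6)(k1 + 2k2 + 2k3 + k4): s = -0.8020, t = -0.6847, ds/dtau = -0.2644, dt/dtau = -0.8526


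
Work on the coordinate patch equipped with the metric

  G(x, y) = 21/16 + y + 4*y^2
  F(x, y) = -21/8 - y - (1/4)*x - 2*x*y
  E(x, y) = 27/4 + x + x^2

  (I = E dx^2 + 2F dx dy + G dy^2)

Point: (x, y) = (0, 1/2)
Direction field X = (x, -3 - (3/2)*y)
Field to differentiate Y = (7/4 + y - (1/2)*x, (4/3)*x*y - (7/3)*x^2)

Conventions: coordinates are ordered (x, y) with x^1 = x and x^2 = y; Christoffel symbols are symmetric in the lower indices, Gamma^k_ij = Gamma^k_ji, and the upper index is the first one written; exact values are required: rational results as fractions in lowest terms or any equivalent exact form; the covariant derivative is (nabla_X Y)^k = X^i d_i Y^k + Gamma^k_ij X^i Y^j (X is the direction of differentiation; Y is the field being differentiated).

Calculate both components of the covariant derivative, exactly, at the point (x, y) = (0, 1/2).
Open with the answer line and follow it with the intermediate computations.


Answer: (nabla_X Y)^x = -15/4, (nabla_X Y)^y = 0

E = 27/4, F = -25/8, G = 45/16 at the point
E_x = 1, E_y = 0, F_x = -5/4, F_y = -1, G_x = 0, G_y = 5
EG - F^2 = 295/32;  g^inv = (32/295) * [[45/16, 25/8], [25/8, 27/4]]
first-kind symbols [ij,l] = (1/2)(d_i g_jl + d_j g_il - d_l g_ij): [xx,x] = E_x/2 = 1/2, [xx,y] = F_x - E_y/2 = -5/4, [xy,x] = E_y/2 = 0, [xy,y] = G_x/2 = 0, [yy,x] = F_y - G_x/2 = -1, [yy,y] = G_y/2 = 5/2
Gamma^x_ij = (G*[ij,x] - F*[ij,y])/(EG - F^2), Gamma^y_ij = (E*[ij,y] - F*[ij,x])/(EG - F^2)
Gamma_xxx = -16/59, Gamma_xxy = 0, Gamma_xyy = 32/59, Gamma_yxx = -44/59, Gamma_yxy = 0, Gamma_yyy = 88/59
X = (0, -15/4), Y = (9/4, 0) at the point


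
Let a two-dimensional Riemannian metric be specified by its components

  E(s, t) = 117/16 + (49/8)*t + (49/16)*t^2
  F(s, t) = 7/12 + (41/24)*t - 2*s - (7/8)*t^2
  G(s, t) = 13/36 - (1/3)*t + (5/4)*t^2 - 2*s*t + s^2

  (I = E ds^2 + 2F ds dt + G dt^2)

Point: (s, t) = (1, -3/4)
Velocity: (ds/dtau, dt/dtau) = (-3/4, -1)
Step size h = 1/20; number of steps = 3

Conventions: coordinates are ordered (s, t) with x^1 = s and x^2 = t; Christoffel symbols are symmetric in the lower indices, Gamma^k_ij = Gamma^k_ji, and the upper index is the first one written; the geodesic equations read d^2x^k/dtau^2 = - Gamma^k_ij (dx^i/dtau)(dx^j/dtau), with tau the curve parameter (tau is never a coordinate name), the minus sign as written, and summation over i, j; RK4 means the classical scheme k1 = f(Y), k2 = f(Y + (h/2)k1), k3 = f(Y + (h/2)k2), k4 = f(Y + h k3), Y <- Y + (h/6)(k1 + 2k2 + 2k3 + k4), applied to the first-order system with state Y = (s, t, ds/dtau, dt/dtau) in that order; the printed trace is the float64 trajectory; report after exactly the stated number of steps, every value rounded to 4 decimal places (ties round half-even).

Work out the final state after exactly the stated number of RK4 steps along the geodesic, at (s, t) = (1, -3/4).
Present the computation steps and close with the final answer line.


f(Y) = (ds/dtau, dt/dtau, -Gamma^s_ij Y'^i Y'^j, -Gamma^t_ij Y'^i Y'^j) with the Gammas evaluated at the stage position; h = 0.050000; intermediate values shown to 6 dp
step 0: s = 1.0000, t = -0.7500, ds/dtau = -0.7500, dt/dtau = -1.0000
step 1:
  k1: at (s, t) = (1.000000, -0.750000), (ds/dtau, dt/dtau) = (-0.750000, -1.000000); Gamma_sss = -1.304388, Gamma_sst = 1.257126, Gamma_stt = -0.275770, Gamma_tss = -1.816028, Gamma_tst = 1.510227, Gamma_ttt = -0.782306; k1 = (-0.750000, -1.000000, -0.876201, -0.461519)
  k2: at (s, t) = (0.981250, -0.775000), (ds/dtau, dt/dtau) = (-0.771905, -1.011538); Gamma_sss = -1.324953, Gamma_sst = 1.270611, Gamma_stt = -0.273425, Gamma_tss = -1.807699, Gamma_tst = 1.520138, Gamma_ttt = -0.778270; k2 = (-0.771905, -1.011538, -0.914988, -0.500454)
  k3: at (s, t) = (0.980702, -0.775288), (ds/dtau, dt/dtau) = (-0.772875, -1.012511); Gamma_sss = -1.325090, Gamma_sst = 1.270465, Gamma_stt = -0.273091, Gamma_tss = -1.807842, Gamma_tst = 1.520157, Gamma_ttt = -0.778069; k3 = (-0.772875, -1.012511, -0.916901, -0.501632)
  k4: at (s, t) = (0.961356, -0.800626), (ds/dtau, dt/dtau) = (-0.795845, -1.025082); Gamma_sss = -1.345939, Gamma_sst = 1.283412, Gamma_stt = -0.270021, Gamma_tss = -1.800521, Gamma_tst = 1.530039, Gamma_ttt = -0.773535; k4 = (-0.795845, -1.025082, -0.957818, -0.543210)
  Y <- Y + (h/6)(k1 + 2k2 + 2k3 + k4): s = 0.9614, t = -0.8006, ds/dtau = -0.7958, dt/dtau = -1.0251
step 2:
  k1: at (s, t) = (0.961372, -0.800610), (ds/dtau, dt/dtau) = (-0.795815, -1.025074); Gamma_sss = -1.345927, Gamma_sst = 1.283407, Gamma_stt = -0.270026, Gamma_tss = -1.800523, Gamma_tst = 1.530034, Gamma_ttt = -0.773540; k1 = (-0.795815, -1.025074, -0.957787, -0.543181)
  k2: at (s, t) = (0.941476, -0.826237), (ds/dtau, dt/dtau) = (-0.819760, -1.038654); Gamma_sss = -1.366901, Gamma_sst = 1.295651, Gamma_stt = -0.266172, Gamma_tss = -1.794116, Gamma_tst = 1.539750, Gamma_ttt = -0.768452; k2 = (-0.819760, -1.038654, -1.000642, -0.587366)
  k3: at (s, t) = (0.940878, -0.826576), (ds/dtau, dt/dtau) = (-0.820831, -1.039758); Gamma_sss = -1.367060, Gamma_sst = 1.295481, Gamma_stt = -0.265787, Gamma_tss = -1.794243, Gamma_tst = 1.539760, Gamma_ttt = -0.768204; k3 = (-0.820831, -1.039758, -1.002882, -0.588865)
  k4: at (s, t) = (0.920330, -0.852598), (ds/dtau, dt/dtau) = (-0.845959, -1.054517); Gamma_sss = -1.388068, Gamma_sst = 1.306832, Gamma_stt = -0.260990, Gamma_tss = -1.788603, Gamma_tst = 1.549170, Gamma_ttt = -0.762417; k4 = (-0.845959, -1.054517, -1.048004, -0.636141)
  Y <- Y + (h/6)(k1 + 2k2 + 2k3 + k4): s = 0.9203, t = -0.8526, ds/dtau = -0.8459, dt/dtau = -1.0545
step 3:
  k1: at (s, t) = (0.920347, -0.852580), (ds/dtau, dt/dtau) = (-0.845922, -1.054506); Gamma_sss = -1.388055, Gamma_sst = 1.306827, Gamma_stt = -0.260997, Gamma_tss = -1.788605, Gamma_tst = 1.549165, Gamma_ttt = -0.762423; k1 = (-0.845922, -1.054506, -1.047964, -0.636103)
  k2: at (s, t) = (0.899199, -0.878943), (ds/dtau, dt/dtau) = (-0.872121, -1.070408); Gamma_sss = -1.408870, Gamma_sst = 1.317059, Gamma_stt = -0.255179, Gamma_tss = -1.783585, Gamma_tst = 1.558076, Gamma_ttt = -0.755860; k2 = (-0.872121, -1.070408, -1.095059, -0.686375)
  k3: at (s, t) = (0.898544, -0.879340), (ds/dtau, dt/dtau) = (-0.873298, -1.071665); Gamma_sss = -1.409042, Gamma_sst = 1.316850, Gamma_stt = -0.254728, Gamma_tss = -1.783691, Gamma_tst = 1.558065, Gamma_ttt = -0.755553; k3 = (-0.873298, -1.071665, -1.097683, -0.688275)
  k4: at (s, t) = (0.876682, -0.906163), (ds/dtau, dt/dtau) = (-0.900806, -1.088919); Gamma_sss = -1.429488, Gamma_sst = 1.325679, Gamma_stt = -0.247686, Gamma_tss = -1.779073, Gamma_tst = 1.566254, Gamma_ttt = -0.748023; k4 = (-0.900806, -1.088919, -1.147079, -0.742098)
  Y <- Y + (h/6)(k1 + 2k2 + 2k3 + k4): s = 0.8767, t = -0.9061, ds/dtau = -0.9008, dt/dtau = -1.0889

Answer: s = 0.8767, t = -0.9061, ds/dtau = -0.9008, dt/dtau = -1.0889


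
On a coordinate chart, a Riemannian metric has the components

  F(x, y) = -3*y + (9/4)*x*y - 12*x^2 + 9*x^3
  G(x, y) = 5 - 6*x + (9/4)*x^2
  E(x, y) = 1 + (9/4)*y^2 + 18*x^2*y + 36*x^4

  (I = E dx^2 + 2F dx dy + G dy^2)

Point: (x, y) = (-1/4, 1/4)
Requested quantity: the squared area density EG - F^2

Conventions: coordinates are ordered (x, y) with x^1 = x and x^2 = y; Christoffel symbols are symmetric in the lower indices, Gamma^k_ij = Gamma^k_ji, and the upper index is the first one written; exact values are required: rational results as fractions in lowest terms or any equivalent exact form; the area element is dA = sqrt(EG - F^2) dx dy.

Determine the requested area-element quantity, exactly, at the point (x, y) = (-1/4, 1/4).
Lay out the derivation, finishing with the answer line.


E = 25/16, F = -57/32, G = 425/64; EG - F^2 = 461/64

Answer: EG - F^2 = 461/64


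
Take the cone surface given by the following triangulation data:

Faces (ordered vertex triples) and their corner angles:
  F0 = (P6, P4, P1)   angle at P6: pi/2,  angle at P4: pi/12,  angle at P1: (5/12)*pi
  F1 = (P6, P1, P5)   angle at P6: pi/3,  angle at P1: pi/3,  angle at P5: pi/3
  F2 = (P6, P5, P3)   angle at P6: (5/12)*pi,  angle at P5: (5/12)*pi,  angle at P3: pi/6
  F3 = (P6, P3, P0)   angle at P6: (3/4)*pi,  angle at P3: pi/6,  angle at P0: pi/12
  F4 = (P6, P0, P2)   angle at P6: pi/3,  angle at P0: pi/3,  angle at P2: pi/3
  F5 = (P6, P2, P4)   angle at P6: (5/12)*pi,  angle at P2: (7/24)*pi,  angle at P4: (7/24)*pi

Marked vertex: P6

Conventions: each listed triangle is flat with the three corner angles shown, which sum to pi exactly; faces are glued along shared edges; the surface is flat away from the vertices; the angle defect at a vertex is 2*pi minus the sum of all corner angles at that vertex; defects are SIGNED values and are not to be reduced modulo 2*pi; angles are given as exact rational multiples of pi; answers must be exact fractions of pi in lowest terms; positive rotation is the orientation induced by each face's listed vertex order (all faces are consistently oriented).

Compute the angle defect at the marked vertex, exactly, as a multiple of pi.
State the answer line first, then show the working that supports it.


Answer: defect(P6) = (-3/4)*pi

Sum of corner angles at P6: (11/4)*pi
defect = 2*pi - (11/4)*pi


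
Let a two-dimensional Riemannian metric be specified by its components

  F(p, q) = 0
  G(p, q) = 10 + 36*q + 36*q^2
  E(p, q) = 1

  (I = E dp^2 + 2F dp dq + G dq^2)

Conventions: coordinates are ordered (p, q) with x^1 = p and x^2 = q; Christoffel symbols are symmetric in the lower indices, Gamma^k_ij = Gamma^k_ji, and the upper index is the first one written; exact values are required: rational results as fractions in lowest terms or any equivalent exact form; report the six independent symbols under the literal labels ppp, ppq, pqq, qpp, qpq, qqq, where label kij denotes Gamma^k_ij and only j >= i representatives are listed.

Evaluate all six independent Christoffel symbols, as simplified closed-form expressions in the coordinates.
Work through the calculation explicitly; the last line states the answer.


E = 1; F = 0; G = 10 + 36*q + 36*q^2
Gamma^k_ij = (1/2) g^{kl} (d_i g_jl + d_j g_il - d_l g_ij), with g^inv = (1/(EG-F^2)) [[G, -F], [-F, E]]
first partials: E_p = 0, E_q = 0, F_p = 0, F_q = 0, G_p = 0, G_q = 36 + 72*q
D = EG - F^2 = 10 + 36*q + 36*q^2
expanded: Gamma^p_pp = (G E_p - 2F F_p + F E_q)/(2D), Gamma^p_pq = (G E_q - F G_p)/(2D), Gamma^p_qq = (2G F_q - G G_p - F G_q)/(2D), Gamma^q_pp = (2E F_p - E E_q - F E_p)/(2D), Gamma^q_pq = (E G_p - F E_q)/(2D), Gamma^q_qq = (E G_q - 2F F_q + F G_p)/(2D); substitute and cancel common factors

Answer: Gamma_ppp = 0, Gamma_ppq = 0, Gamma_pqq = 0, Gamma_qpp = 0, Gamma_qpq = 0, Gamma_qqq = (18*q + 9)/(18*q^2 + 18*q + 5)


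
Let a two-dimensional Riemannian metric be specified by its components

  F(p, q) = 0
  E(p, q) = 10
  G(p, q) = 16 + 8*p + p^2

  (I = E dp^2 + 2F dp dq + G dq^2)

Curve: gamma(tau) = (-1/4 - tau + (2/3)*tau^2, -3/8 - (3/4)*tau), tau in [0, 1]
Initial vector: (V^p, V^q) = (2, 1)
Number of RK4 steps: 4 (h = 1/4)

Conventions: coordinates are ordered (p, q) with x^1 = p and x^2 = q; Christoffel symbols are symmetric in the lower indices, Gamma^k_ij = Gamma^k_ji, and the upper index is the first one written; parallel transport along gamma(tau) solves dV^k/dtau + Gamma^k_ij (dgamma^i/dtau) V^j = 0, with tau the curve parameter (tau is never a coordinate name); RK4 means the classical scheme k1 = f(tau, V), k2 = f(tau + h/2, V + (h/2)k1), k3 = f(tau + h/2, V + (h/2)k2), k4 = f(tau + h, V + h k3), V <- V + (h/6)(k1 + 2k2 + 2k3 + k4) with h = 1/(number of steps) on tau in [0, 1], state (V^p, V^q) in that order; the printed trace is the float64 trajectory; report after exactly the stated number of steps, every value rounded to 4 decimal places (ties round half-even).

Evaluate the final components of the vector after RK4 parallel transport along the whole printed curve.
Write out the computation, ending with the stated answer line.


gamma'(tau) = (-1 + (4/3)*tau, -3/4); f(tau, V)^k = -Gamma^k_ij(gamma(tau)) gamma'^i(tau) V^j; h = 1/4; intermediate values shown to 6 dp
curve data and Christoffel symbols at the stage parameters:
  tau = 0.000000: gamma = (-0.250000, -0.375000), gamma' = (-1.000000, -0.750000); Gamma_ppp = 0.000000, Gamma_ppq = 0.000000, Gamma_pqq = -0.375000, Gamma_qpp = 0.000000, Gamma_qpq = 0.266667, Gamma_qqq = 0.000000
  tau = 0.125000: gamma = (-0.364583, -0.468750), gamma' = (-0.833333, -0.750000); Gamma_ppp = 0.000000, Gamma_ppq = 0.000000, Gamma_pqq = -0.363542, Gamma_qpp = 0.000000, Gamma_qpq = 0.275072, Gamma_qqq = 0.000000
  tau = 0.250000: gamma = (-0.458333, -0.562500), gamma' = (-0.666667, -0.750000); Gamma_ppp = 0.000000, Gamma_ppq = 0.000000, Gamma_pqq = -0.354167, Gamma_qpp = 0.000000, Gamma_qpq = 0.282353, Gamma_qqq = 0.000000
  tau = 0.375000: gamma = (-0.531250, -0.656250), gamma' = (-0.500000, -0.750000); Gamma_ppp = 0.000000, Gamma_ppq = 0.000000, Gamma_pqq = -0.346875, Gamma_qpp = 0.000000, Gamma_qpq = 0.288288, Gamma_qqq = 0.000000
  tau = 0.500000: gamma = (-0.583333, -0.750000), gamma' = (-0.333333, -0.750000); Gamma_ppp = 0.000000, Gamma_ppq = 0.000000, Gamma_pqq = -0.341667, Gamma_qpp = 0.000000, Gamma_qpq = 0.292683, Gamma_qqq = 0.000000
  tau = 0.625000: gamma = (-0.614583, -0.843750), gamma' = (-0.166667, -0.750000); Gamma_ppp = 0.000000, Gamma_ppq = 0.000000, Gamma_pqq = -0.338542, Gamma_qpp = 0.000000, Gamma_qpq = 0.295385, Gamma_qqq = 0.000000
  tau = 0.750000: gamma = (-0.625000, -0.937500), gamma' = (0.000000, -0.750000); Gamma_ppp = 0.000000, Gamma_ppq = 0.000000, Gamma_pqq = -0.337500, Gamma_qpp = 0.000000, Gamma_qpq = 0.296296, Gamma_qqq = 0.000000
  tau = 0.875000: gamma = (-0.614583, -1.031250), gamma' = (0.166667, -0.750000); Gamma_ppp = 0.000000, Gamma_ppq = 0.000000, Gamma_pqq = -0.338542, Gamma_qpp = 0.000000, Gamma_qpq = 0.295385, Gamma_qqq = 0.000000
  tau = 1.000000: gamma = (-0.583333, -1.125000), gamma' = (0.333333, -0.750000); Gamma_ppp = 0.000000, Gamma_ppq = 0.000000, Gamma_pqq = -0.341667, Gamma_qpp = 0.000000, Gamma_qpq = 0.292683, Gamma_qqq = 0.000000
step 0: V^p = 2.0000, V^q = 1.0000
step 1: k1 = (-0.281250, 0.666667), k2 = (-0.295378, 0.653683), k3 = (-0.294935, 0.652947), k4 = (-0.308985, 0.626877); V <- V + (h/6)(k1 + 2k2 + 2k3 + k4): V^p = 1.9262, V^q = 1.1628
step 2: k1 = (-0.308864, 0.626781), k2 = (-0.322888, 0.587033), k3 = (-0.321595, 0.585938), k4 = (-0.335500, 0.532912); V <- V + (h/6)(k1 + 2k2 + 2k3 + k4): V^p = 1.8457, V^q = 1.3089
step 3: k1 = (-0.335393, 0.532837), k2 = (-0.349237, 0.467311), k3 = (-0.347157, 0.466525), k4 = (-0.360825, 0.390860); V <- V + (h/6)(k1 + 2k2 + 2k3 + k4): V^p = 1.7586, V^q = 1.4252
step 4: k1 = (-0.360743, 0.390804), k2 = (-0.374260, 0.307045), k3 = (-0.371602, 0.307186), k4 = (-0.384876, 0.219113); V <- V + (h/6)(k1 + 2k2 + 2k3 + k4): V^p = 1.6654, V^q = 1.5018

Answer: V^p = 1.6654, V^q = 1.5018


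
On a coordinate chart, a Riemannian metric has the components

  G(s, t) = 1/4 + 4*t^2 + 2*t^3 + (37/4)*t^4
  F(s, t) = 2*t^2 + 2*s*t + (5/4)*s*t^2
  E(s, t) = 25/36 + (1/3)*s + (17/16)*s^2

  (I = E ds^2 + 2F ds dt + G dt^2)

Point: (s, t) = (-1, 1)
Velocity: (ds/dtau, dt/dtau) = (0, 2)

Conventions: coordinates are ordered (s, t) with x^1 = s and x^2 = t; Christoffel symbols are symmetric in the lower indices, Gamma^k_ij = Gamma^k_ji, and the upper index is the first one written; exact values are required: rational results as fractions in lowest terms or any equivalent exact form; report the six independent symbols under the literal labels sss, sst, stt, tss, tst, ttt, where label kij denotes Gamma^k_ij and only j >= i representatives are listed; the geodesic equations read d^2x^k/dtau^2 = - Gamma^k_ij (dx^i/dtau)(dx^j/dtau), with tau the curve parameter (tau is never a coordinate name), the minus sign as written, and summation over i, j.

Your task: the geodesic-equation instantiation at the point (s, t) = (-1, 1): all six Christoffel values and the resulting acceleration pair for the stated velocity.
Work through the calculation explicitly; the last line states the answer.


E = 205/144, F = -5/4, G = 31/2 at the point
E_s = -43/24, E_t = 0, F_s = 13/4, F_t = -1/2, G_s = 0, G_t = 51
EG - F^2 = 5905/288;  g^inv = (288/5905) * [[31/2, 5/4], [5/4, 205/144]]
first-kind symbols [ij,l] = (1/2)(d_i g_jl + d_j g_il - d_l g_ij): [ss,s] = E_s/2 = -43/48, [ss,t] = F_s - E_t/2 = 13/4, [st,s] = E_t/2 = 0, [st,t] = G_s/2 = 0, [tt,s] = F_t - G_s/2 = -1/2, [tt,t] = G_t/2 = 51/2
Gamma^s_ij = (G*[ij,s] - F*[ij,t])/(EG - F^2), Gamma^t_ij = (E*[ij,t] - F*[ij,s])/(EG - F^2)
Gamma_sss = -2829/5905, Gamma_sst = 0, Gamma_stt = 6948/5905, Gamma_tss = 202/1181, Gamma_tst = 0, Gamma_ttt = 2055/1181
d^2s/dtau^2 = -(Gamma_sss*(0)^2 + 2*Gamma_sst*(0)*(2) + Gamma_stt*(2)^2) = -27792/5905
d^2t/dtau^2 = -(Gamma_tss*(0)^2 + 2*Gamma_tst*(0)*(2) + Gamma_ttt*(2)^2) = -8220/1181

Answer: Gamma_sss = -2829/5905, Gamma_sst = 0, Gamma_stt = 6948/5905, Gamma_tss = 202/1181, Gamma_tst = 0, Gamma_ttt = 2055/1181; accelerations (d^2s/dtau^2, d^2t/dtau^2) = (-27792/5905, -8220/1181)


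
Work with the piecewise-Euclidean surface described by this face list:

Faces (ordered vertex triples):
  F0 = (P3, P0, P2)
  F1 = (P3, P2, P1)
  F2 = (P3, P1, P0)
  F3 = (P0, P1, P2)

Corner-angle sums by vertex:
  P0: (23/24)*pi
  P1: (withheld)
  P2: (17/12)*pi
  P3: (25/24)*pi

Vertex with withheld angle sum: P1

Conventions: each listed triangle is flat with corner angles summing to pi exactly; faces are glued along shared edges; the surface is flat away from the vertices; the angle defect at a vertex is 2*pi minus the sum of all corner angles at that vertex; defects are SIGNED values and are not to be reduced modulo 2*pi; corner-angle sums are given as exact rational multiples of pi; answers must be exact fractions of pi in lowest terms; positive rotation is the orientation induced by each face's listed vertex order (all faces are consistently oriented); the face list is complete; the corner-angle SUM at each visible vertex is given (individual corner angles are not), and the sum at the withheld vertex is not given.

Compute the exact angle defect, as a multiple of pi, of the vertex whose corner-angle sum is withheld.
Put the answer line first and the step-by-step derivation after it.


Answer: defect(P1) = (17/12)*pi

V = 4, E = 6, F = 4; chi = V - E + F = 2
Gauss-Bonnet: total defect = 2*pi*chi = 4*pi; visible defects sum to (31/12)*pi


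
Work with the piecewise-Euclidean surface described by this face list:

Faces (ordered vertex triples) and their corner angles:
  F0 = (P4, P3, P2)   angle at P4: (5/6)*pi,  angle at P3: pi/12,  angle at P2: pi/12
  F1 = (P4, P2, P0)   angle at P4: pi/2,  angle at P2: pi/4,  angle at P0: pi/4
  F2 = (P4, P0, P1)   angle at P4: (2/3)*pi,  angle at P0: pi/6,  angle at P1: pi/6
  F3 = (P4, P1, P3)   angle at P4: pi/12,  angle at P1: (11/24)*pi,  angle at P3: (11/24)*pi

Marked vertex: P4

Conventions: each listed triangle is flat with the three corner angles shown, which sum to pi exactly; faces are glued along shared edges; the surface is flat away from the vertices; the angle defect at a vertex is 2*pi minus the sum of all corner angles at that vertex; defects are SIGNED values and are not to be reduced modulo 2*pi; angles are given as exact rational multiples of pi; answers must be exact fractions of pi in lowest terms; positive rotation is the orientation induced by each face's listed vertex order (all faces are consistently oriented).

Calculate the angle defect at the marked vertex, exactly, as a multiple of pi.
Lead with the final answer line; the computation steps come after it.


Answer: defect(P4) = -pi/12

Sum of corner angles at P4: (25/12)*pi
defect = 2*pi - (25/12)*pi


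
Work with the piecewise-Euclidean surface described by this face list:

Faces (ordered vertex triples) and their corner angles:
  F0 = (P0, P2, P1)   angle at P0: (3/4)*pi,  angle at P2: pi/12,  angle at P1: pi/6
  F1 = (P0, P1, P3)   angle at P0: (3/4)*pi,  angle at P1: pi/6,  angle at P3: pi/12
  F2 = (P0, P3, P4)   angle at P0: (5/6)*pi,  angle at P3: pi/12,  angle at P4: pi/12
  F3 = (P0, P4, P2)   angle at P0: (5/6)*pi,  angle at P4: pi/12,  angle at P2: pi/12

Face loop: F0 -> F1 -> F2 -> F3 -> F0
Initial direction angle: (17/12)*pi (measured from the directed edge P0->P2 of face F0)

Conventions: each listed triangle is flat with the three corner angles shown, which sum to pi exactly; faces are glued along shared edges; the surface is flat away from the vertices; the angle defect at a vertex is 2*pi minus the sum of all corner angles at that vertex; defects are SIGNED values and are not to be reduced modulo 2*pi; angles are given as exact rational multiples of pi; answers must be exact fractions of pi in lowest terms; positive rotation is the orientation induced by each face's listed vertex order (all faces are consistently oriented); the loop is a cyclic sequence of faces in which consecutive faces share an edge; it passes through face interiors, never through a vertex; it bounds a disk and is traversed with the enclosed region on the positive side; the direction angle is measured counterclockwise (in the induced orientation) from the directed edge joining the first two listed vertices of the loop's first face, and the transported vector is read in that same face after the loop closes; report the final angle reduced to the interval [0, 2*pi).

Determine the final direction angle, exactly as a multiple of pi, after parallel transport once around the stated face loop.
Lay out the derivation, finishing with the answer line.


enclosed vertex P0: corner angles sum to (19/6)*pi, defect = 2*pi - (19/6)*pi = (-7/6)*pi
adding the enclosed defects to the starting angle (mod 2*pi, induced orientation) gives the holonomy
final angle = (17/12)*pi - (7/6)*pi = pi/4 (mod 2*pi)

Answer: final direction angle = pi/4


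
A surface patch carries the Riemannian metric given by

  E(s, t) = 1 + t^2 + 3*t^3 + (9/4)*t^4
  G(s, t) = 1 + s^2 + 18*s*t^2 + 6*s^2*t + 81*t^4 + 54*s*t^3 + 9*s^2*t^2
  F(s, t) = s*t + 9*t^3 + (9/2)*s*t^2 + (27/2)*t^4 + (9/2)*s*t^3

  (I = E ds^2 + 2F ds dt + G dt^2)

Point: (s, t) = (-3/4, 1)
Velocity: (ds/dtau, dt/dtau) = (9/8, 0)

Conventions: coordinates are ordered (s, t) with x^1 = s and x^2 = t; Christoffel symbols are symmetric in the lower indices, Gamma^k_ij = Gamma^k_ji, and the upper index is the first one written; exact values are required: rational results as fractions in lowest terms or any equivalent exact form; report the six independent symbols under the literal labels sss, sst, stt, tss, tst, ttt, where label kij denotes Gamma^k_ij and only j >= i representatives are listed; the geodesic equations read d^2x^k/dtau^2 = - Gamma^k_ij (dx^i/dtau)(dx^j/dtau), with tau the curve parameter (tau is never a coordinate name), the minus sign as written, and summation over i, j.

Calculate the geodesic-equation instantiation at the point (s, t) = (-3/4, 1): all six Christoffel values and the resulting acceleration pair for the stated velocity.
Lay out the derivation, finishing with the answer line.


E = 29/4, F = 15, G = 37 at the point
E_s = 0, E_t = 20, F_s = 10, F_t = 507/8, G_s = 48, G_t = 189
EG - F^2 = 173/4;  g^inv = (4/173) * [[37, -15], [-15, 29/4]]
first-kind symbols [ij,l] = (1/2)(d_i g_jl + d_j g_il - d_l g_ij): [ss,s] = E_s/2 = 0, [ss,t] = F_s - E_t/2 = 0, [st,s] = E_t/2 = 10, [st,t] = G_s/2 = 24, [tt,s] = F_t - G_s/2 = 315/8, [tt,t] = G_t/2 = 189/2
Gamma^s_ij = (G*[ij,s] - F*[ij,t])/(EG - F^2), Gamma^t_ij = (E*[ij,t] - F*[ij,s])/(EG - F^2)
Gamma_sss = 0, Gamma_sst = 40/173, Gamma_stt = 315/346, Gamma_tss = 0, Gamma_tst = 96/173, Gamma_ttt = 378/173
d^2s/dtau^2 = -(Gamma_sss*(9/8)^2 + 2*Gamma_sst*(9/8)*(0) + Gamma_stt*(0)^2) = 0
d^2t/dtau^2 = -(Gamma_tss*(9/8)^2 + 2*Gamma_tst*(9/8)*(0) + Gamma_ttt*(0)^2) = 0

Answer: Gamma_sss = 0, Gamma_sst = 40/173, Gamma_stt = 315/346, Gamma_tss = 0, Gamma_tst = 96/173, Gamma_ttt = 378/173; accelerations (d^2s/dtau^2, d^2t/dtau^2) = (0, 0)


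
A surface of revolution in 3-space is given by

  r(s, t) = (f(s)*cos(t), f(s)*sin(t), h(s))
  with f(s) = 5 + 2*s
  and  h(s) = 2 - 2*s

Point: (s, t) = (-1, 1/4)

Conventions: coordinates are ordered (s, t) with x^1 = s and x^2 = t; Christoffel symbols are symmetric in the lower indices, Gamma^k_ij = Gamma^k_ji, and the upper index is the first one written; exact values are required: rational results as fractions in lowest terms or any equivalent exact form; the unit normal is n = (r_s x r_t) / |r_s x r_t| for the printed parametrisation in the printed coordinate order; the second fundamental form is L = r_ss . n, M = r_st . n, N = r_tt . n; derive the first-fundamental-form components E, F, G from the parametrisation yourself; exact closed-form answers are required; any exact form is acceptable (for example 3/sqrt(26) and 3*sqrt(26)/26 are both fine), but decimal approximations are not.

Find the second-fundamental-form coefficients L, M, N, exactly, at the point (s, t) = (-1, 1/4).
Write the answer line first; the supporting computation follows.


Answer: L = 0, M = 0, N = -3*sqrt(2)/2

f = 3, f' = 2, f'' = 0, h' = -2, h'' = 0
E = 8, F = 0, G = 9; answer radicand W^2 = 8
unnormalised second-form numerators: l = 0, m = 0, n = -6; L = l/sqrt(8), and similarly M = m/sqrt(W^2), N = n/sqrt(W^2)
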